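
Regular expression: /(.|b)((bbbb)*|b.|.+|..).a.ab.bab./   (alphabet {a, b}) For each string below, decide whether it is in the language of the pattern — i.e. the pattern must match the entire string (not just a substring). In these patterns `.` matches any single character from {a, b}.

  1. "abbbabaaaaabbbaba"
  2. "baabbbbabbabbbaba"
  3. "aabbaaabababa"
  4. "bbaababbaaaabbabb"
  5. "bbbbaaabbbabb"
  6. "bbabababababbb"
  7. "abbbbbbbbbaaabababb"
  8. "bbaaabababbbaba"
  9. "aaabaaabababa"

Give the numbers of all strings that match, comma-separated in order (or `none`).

1 → match
2 → no match
3 → match
4 → no match
5 → match
6 → no match
7 → match
8 → match
9 → match

1, 3, 5, 7, 8, 9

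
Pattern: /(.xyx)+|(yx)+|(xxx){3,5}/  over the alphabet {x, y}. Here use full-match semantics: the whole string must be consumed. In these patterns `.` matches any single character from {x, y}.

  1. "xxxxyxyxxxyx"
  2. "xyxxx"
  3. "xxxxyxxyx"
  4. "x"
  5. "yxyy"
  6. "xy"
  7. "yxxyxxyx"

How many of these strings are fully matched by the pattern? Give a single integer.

1 → no match
2 → no match
3 → no match
4 → no match
5 → no match
6 → no match
7 → no match
Total matched: 0

0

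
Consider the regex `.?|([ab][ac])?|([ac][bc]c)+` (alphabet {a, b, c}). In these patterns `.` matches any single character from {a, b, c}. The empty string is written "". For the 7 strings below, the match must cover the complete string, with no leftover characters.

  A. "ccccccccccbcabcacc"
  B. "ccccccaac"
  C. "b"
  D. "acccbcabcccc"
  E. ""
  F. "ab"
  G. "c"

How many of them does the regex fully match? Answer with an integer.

5

A → match
B → no match
C → match
D → match
E → match
F → no match
G → match
Total matched: 5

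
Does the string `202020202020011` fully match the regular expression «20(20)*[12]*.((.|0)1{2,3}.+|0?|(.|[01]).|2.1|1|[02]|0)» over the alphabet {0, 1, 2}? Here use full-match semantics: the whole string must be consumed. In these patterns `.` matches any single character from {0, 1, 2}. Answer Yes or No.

Yes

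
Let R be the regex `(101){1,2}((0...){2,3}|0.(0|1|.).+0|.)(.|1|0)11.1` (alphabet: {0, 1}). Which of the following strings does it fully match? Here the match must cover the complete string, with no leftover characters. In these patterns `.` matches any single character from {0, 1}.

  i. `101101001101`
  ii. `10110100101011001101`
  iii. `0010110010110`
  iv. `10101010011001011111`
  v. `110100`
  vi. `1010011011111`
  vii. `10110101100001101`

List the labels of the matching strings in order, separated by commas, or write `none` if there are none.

i, ii, iv, vi, vii

i → match
ii → match
iii → no match — must start with `101`
iv → match
v → no match — must start with `101`
vi → match
vii → match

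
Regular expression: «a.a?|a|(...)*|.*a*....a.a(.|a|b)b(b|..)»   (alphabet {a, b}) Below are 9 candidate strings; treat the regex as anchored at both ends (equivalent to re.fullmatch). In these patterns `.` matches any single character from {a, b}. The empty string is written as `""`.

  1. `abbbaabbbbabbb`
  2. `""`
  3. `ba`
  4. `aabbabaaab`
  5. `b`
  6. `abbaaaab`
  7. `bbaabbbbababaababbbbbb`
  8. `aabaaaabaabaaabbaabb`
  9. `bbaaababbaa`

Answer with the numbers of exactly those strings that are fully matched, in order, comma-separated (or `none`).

1 → no match
2 → match
3 → no match
4 → no match
5 → no match
6 → no match
7 → no match
8 → no match
9 → match

2, 9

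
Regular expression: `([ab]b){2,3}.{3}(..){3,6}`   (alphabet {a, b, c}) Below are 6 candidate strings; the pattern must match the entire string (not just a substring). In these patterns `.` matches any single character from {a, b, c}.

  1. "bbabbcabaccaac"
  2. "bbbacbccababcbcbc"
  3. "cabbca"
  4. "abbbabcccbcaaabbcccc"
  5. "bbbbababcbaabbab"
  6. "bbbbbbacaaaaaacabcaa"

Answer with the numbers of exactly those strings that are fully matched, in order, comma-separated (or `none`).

none

1 → no match
2 → no match
3 → no match
4 → no match
5 → no match
6 → no match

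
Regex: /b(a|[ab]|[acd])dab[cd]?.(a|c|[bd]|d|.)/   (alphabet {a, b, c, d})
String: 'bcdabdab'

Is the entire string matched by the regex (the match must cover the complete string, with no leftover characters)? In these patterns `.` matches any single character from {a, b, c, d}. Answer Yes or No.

Yes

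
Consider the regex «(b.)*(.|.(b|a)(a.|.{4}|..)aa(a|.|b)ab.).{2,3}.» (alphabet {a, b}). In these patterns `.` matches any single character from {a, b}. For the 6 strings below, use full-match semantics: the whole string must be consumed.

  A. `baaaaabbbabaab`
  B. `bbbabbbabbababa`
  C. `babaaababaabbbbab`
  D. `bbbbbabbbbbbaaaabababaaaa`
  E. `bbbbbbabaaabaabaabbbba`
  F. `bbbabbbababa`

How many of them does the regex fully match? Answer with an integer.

A → no match
B → match
C → no match
D → no match
E → no match
F. `bbbabbbababa` → match
Total matched: 2

2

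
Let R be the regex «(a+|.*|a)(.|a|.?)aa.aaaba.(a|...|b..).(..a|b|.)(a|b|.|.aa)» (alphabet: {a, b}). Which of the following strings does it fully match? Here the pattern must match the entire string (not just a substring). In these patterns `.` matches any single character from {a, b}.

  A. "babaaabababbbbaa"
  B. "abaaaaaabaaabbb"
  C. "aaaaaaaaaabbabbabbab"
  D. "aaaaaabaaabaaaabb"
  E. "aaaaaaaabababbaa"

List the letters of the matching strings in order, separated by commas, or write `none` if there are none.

A → no match
B → match
C → no match
D → match
E → no match

B, D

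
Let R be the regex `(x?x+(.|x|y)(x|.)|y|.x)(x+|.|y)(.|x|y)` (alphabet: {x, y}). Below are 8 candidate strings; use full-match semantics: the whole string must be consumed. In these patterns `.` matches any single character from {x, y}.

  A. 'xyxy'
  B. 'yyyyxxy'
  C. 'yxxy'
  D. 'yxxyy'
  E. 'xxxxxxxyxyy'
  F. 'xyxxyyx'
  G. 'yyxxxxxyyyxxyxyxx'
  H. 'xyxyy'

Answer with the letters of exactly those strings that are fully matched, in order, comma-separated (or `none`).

C, E, H

A → no match
B → no match
C → match
D → no match
E → match
F → no match
G → no match
H → match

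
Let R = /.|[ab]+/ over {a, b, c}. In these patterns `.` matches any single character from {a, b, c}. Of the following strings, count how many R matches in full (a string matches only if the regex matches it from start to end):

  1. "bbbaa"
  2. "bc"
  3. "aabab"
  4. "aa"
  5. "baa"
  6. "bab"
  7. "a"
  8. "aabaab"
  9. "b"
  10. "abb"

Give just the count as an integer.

1. "bbbaa" → match
2. "bc" → no match
3. "aabab" → match
4. "aa" → match
5. "baa" → match
6. "bab" → match
7. "a" → match
8. "aabaab" → match
9. "b" → match
10. "abb" → match
Total matched: 9

9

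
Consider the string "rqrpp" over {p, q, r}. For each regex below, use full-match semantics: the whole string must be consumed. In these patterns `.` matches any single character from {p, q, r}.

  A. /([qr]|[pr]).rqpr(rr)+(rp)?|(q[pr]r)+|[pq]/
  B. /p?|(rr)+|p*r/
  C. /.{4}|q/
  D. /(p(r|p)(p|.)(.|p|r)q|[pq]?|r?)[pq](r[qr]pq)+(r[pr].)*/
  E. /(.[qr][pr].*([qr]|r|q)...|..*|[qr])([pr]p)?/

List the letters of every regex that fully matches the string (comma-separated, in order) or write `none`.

E

A → no match
B → no match
C → no match
D → no match
E → match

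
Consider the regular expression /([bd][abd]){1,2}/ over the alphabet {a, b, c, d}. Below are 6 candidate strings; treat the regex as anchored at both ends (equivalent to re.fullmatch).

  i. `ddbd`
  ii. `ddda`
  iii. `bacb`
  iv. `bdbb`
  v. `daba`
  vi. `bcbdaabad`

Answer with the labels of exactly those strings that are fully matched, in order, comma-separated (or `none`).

i → match
ii → match
iii → no match
iv → match
v → match
vi → no match

i, ii, iv, v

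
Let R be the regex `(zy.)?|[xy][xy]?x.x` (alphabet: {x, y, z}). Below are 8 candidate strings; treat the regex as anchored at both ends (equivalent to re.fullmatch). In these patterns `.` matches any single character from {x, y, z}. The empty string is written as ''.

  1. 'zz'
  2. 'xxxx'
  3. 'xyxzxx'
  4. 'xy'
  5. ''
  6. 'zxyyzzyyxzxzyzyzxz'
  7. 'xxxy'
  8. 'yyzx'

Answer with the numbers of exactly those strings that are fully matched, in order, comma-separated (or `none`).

1. 'zz' → no match
2. 'xxxx' → match
3. 'xyxzxx' → no match
4. 'xy' → no match
5. '' → match
6 → no match
7. 'xxxy' → no match
8. 'yyzx' → no match

2, 5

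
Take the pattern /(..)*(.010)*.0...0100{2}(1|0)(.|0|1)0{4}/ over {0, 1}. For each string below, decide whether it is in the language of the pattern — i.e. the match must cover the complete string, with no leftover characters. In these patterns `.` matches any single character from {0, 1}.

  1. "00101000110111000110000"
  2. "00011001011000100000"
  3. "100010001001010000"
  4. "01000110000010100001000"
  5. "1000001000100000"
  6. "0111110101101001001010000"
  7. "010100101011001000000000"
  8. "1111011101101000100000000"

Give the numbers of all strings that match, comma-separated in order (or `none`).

5, 7

1 → no match
2 → no match
3 → no match
4 → no match
5 → match
6 → no match
7 → match
8 → no match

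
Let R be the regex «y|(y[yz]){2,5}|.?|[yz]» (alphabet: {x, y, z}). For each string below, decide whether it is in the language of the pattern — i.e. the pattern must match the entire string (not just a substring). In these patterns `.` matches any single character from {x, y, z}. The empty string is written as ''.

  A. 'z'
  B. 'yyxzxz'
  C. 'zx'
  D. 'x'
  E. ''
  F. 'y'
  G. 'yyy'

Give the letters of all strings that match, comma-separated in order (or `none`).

A, D, E, F

A. 'z' → match
B. 'yyxzxz' → no match
C. 'zx' → no match
D. 'x' → match
E. '' → match
F. 'y' → match
G. 'yyy' → no match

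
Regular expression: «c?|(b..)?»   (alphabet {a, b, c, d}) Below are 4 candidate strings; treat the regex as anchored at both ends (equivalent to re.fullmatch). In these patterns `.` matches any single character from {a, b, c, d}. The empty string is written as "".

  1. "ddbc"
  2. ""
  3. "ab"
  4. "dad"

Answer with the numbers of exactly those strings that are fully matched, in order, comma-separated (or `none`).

1 → no match
2 → match
3 → no match
4 → no match

2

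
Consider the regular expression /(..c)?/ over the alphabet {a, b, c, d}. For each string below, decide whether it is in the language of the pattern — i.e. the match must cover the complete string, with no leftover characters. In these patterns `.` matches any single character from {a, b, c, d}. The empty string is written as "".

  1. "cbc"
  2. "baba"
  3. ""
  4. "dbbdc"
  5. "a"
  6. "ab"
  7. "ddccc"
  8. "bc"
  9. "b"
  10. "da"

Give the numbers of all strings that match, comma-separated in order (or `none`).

1, 3

1 → match
2 → no match
3 → match
4 → no match
5 → no match
6 → no match
7 → no match
8 → no match
9 → no match
10 → no match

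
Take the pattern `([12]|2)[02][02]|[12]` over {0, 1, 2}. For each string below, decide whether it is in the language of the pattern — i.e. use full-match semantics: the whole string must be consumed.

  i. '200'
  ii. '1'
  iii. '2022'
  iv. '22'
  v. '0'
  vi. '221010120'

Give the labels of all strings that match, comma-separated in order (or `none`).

i, ii

i → match
ii → match
iii → no match
iv → no match
v → no match
vi → no match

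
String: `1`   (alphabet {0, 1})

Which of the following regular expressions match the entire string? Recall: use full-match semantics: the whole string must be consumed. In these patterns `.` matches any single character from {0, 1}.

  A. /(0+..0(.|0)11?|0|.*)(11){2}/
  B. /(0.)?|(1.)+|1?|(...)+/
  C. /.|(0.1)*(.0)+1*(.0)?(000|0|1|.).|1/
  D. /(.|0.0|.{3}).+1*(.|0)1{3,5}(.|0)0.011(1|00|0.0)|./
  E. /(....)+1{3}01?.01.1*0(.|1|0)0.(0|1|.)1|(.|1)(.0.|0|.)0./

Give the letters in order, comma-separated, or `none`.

A → no match — must end with `11`
B → match
C → match
D → match
E → no match

B, C, D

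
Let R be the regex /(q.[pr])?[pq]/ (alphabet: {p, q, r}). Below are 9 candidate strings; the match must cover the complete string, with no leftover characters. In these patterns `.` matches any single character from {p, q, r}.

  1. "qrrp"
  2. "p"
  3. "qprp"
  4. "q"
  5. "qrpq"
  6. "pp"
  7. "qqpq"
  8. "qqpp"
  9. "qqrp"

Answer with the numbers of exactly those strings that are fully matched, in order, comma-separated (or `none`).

1, 2, 3, 4, 5, 7, 8, 9

1 → match
2 → match
3 → match
4 → match
5 → match
6 → no match
7 → match
8 → match
9 → match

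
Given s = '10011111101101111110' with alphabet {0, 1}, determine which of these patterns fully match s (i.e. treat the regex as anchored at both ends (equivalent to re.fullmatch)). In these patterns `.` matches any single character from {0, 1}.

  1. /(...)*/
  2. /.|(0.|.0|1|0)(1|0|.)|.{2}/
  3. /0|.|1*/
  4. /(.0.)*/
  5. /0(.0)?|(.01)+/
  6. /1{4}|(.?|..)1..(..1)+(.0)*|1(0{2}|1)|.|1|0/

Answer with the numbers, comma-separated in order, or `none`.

6

1 → no match
2 → no match
3 → no match
4 → no match
5 → no match
6 → match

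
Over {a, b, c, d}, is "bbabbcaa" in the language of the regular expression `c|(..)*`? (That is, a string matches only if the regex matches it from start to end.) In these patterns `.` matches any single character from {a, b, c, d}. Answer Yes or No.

Yes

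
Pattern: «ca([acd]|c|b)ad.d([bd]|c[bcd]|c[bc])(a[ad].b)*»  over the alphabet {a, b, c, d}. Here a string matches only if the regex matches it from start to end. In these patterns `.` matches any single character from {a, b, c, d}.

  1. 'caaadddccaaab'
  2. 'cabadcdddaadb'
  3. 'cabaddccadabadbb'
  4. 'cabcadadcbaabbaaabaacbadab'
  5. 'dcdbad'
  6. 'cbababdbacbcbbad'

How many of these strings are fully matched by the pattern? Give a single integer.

1 → match
2 → no match
3 → no match
4 → no match
5 → no match — must start with 'ca'
6 → no match — must start with 'ca'
Total matched: 1

1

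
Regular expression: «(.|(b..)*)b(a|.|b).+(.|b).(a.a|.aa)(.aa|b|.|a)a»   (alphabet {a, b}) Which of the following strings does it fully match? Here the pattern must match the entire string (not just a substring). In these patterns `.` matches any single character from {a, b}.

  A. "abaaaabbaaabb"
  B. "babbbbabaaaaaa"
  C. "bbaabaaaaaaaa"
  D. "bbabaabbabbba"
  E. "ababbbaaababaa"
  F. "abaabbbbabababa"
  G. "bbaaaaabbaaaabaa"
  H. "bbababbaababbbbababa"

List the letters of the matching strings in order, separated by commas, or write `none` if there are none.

B, C, F, H

A → no match — must end with "a"
B → match
C → match
D → no match
E → no match
F → match
G → no match
H → match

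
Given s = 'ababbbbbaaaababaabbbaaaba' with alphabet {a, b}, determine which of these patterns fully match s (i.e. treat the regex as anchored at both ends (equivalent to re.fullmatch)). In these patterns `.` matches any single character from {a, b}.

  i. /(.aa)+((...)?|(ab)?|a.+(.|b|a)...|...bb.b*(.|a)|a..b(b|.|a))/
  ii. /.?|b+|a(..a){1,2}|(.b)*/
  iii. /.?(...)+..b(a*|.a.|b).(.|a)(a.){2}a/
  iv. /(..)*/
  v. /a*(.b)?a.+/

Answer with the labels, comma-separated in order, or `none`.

iii, v

i → no match
ii → no match
iii → match
iv → no match
v → match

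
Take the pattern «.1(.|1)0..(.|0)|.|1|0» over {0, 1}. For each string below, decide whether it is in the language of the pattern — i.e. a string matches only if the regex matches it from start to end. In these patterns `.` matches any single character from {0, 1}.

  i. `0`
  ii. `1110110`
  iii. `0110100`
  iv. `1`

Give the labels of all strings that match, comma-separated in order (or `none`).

i, ii, iii, iv

i → match
ii → match
iii → match
iv → match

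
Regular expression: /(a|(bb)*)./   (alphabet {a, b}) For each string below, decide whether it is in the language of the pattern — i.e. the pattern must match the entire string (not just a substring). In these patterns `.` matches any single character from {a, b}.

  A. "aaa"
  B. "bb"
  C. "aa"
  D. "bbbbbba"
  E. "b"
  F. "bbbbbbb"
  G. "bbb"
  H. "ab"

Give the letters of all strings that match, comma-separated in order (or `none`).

C, D, E, F, G, H

A → no match
B → no match
C → match
D → match
E → match
F → match
G → match
H → match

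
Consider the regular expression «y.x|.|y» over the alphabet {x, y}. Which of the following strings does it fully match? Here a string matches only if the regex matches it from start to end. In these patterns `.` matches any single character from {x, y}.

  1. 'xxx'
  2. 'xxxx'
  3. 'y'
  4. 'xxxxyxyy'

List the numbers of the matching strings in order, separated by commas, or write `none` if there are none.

1 → no match
2 → no match
3 → match
4 → no match

3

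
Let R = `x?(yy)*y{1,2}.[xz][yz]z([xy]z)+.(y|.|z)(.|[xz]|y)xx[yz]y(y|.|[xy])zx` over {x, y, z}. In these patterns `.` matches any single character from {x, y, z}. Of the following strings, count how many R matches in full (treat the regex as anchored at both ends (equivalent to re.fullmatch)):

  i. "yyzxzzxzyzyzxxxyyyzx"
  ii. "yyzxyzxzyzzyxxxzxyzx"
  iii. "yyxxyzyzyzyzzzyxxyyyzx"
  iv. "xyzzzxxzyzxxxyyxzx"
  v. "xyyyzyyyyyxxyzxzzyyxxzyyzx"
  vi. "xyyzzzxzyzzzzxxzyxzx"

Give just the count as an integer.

i → match
ii → no match
iii → match
iv → no match
v → no match
vi → match
Total matched: 3

3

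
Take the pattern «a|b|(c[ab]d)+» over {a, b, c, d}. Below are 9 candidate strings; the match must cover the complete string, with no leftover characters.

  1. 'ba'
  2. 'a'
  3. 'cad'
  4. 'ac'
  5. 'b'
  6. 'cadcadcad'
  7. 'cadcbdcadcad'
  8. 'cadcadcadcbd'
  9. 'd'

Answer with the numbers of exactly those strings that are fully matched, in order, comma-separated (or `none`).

1 → no match
2 → match
3 → match
4 → no match
5 → match
6 → match
7 → match
8 → match
9 → no match

2, 3, 5, 6, 7, 8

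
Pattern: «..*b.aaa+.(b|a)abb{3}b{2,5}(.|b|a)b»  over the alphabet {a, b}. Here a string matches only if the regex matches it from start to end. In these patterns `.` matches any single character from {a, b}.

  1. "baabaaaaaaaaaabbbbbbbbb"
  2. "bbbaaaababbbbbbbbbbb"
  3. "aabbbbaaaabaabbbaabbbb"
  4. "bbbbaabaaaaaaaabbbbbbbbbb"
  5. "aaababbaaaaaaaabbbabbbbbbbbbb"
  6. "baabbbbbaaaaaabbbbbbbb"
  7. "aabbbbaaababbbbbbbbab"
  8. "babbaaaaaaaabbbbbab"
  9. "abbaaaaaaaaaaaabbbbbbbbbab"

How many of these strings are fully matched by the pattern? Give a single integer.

5

1 → match
2 → match
3 → no match
4 → match
5 → no match
6 → match
7 → no match
8 → no match
9 → match
Total matched: 5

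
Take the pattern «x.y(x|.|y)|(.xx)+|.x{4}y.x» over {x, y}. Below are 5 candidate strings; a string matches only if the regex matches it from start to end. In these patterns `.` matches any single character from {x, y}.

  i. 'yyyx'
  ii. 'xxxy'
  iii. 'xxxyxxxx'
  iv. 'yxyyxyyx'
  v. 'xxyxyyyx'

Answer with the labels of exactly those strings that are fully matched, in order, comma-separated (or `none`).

i → no match
ii → no match
iii → no match
iv → no match
v → no match

none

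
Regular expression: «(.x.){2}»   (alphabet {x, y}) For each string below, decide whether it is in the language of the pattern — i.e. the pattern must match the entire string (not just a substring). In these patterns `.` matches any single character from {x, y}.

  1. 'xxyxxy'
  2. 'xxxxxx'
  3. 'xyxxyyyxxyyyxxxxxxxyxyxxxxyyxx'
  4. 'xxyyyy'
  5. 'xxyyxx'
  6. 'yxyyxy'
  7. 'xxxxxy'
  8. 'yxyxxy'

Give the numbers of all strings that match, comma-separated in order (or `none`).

1, 2, 5, 6, 7, 8

1 → match
2 → match
3 → no match
4 → no match
5 → match
6 → match
7 → match
8 → match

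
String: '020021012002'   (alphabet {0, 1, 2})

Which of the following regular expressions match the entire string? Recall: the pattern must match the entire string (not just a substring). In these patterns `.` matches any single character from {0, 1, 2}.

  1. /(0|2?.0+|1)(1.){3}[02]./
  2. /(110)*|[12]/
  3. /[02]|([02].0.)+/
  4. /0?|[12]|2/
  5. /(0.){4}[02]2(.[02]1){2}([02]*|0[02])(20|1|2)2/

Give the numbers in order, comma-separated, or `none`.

3

1 → no match
2 → no match
3 → match
4 → no match
5 → no match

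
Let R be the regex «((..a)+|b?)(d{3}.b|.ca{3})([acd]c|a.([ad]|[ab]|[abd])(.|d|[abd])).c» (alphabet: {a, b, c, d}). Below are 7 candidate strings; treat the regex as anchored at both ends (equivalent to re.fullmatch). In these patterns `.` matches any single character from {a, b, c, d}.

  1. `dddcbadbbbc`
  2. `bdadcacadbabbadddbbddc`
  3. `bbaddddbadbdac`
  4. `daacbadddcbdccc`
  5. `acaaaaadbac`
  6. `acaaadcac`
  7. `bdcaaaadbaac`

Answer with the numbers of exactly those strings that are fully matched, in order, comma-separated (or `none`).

1, 3, 4, 5, 6, 7

1 → match
2 → no match
3 → match
4 → match
5 → match
6 → match
7 → match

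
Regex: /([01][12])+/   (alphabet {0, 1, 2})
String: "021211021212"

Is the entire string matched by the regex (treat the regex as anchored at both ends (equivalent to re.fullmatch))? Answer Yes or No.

Yes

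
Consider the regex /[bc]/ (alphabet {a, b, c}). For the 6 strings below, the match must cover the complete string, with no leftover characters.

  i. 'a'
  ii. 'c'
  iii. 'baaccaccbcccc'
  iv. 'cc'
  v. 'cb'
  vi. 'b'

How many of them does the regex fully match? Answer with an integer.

i → no match
ii → match
iii → no match
iv → no match
v → no match
vi → match
Total matched: 2

2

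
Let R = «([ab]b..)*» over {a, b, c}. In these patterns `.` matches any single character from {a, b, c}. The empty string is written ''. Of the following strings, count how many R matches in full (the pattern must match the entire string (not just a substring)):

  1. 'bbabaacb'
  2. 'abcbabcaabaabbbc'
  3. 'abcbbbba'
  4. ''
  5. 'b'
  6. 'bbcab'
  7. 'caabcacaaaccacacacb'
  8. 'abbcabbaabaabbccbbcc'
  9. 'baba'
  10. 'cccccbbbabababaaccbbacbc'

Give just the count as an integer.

1 → no match
2 → match
3 → match
4 → match
5 → no match
6 → no match
7 → no match
8 → match
9 → no match
10 → no match
Total matched: 4

4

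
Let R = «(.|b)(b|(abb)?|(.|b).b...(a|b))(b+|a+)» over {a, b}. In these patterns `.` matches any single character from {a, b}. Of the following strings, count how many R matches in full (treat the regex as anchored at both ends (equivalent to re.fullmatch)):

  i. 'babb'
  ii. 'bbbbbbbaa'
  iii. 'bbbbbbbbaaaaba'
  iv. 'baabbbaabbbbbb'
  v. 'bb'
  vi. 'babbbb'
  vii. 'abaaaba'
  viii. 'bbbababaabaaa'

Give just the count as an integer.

4

i → no match
ii → match
iii → no match
iv → match
v → match
vi → match
vii → no match
viii → no match
Total matched: 4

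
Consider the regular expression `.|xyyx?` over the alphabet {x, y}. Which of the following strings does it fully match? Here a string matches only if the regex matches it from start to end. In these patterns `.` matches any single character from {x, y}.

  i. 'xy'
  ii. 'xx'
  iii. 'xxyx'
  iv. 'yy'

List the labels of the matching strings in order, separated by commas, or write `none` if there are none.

none

i → no match
ii → no match
iii → no match
iv → no match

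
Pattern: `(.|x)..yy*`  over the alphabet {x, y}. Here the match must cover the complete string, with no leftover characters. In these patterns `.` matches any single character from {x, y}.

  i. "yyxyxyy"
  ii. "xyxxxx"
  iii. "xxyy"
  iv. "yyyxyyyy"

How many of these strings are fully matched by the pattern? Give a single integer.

i. "yyxyxyy" → no match
ii. "xyxxxx" → no match
iii. "xxyy" → match
iv. "yyyxyyyy" → no match
Total matched: 1

1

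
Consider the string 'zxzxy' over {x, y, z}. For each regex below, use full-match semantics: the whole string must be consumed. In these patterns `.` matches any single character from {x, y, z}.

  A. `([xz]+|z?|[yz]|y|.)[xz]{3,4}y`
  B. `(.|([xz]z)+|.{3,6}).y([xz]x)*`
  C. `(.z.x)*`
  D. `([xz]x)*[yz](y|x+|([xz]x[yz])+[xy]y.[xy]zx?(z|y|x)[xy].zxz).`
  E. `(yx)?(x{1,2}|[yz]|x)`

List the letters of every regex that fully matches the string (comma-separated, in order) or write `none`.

A → match
B → match
C → no match
D → match
E → no match

A, B, D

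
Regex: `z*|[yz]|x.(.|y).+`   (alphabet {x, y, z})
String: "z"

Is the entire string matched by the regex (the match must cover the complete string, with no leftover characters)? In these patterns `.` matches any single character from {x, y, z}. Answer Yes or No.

Yes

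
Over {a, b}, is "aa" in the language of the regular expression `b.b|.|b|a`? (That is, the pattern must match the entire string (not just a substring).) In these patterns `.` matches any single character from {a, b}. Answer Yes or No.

No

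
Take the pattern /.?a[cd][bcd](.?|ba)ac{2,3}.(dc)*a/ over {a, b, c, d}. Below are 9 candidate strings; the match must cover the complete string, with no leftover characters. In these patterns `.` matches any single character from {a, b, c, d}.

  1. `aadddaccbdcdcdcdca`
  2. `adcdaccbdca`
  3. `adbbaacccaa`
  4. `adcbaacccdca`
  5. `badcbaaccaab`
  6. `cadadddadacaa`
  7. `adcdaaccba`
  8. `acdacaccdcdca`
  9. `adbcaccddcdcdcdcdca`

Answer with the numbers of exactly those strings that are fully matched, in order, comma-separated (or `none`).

1 → match
2. `adcdaccbdca` → match
3. `adbbaacccaa` → match
4. `adcbaacccdca` → match
5. `badcbaaccaab` → no match — must end with `a`
6 → no match
7. `adcdaaccba` → no match
8 → no match
9 → match

1, 2, 3, 4, 9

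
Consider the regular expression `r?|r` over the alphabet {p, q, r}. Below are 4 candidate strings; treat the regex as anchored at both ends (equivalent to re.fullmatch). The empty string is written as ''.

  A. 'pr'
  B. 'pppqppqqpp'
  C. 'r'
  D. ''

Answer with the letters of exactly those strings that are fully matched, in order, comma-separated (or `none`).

A → no match
B → no match
C → match
D → match

C, D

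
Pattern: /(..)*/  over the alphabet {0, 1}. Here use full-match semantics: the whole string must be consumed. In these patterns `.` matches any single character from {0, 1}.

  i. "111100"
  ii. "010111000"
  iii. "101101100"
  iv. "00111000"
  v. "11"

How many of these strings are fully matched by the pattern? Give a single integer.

i → match
ii → no match
iii → no match
iv → match
v → match
Total matched: 3

3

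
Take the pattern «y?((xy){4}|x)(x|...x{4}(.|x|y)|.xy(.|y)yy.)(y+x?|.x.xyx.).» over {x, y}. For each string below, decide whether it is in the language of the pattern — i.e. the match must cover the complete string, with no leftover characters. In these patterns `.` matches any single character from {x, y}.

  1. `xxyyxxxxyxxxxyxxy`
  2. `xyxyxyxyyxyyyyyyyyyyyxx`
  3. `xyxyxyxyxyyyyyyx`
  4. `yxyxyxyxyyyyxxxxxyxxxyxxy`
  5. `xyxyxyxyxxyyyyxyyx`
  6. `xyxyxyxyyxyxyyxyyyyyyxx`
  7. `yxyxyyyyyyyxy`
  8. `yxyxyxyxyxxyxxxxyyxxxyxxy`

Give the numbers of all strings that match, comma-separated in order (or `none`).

1, 2, 3, 4, 5, 6, 7, 8

1 → match
2 → match
3 → match
4 → match
5 → match
6 → match
7 → match
8 → match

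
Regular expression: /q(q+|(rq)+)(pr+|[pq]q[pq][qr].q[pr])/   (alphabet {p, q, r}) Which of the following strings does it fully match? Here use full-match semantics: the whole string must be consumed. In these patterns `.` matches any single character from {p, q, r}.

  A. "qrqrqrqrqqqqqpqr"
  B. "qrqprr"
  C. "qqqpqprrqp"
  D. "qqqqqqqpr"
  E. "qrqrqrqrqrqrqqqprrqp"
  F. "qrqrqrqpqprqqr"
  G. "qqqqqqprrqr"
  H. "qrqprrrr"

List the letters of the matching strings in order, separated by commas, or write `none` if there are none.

A, B, C, D, E, F, G, H

A → match
B → match
C → match
D → match
E → match
F → match
G → match
H → match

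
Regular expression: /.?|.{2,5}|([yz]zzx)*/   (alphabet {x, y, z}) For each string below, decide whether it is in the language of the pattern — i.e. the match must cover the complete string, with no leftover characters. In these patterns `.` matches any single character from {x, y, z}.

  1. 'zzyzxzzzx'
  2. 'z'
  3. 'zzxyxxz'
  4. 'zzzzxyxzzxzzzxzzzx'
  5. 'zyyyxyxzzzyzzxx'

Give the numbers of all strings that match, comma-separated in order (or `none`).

1 → no match
2 → match
3 → no match
4 → no match
5 → no match

2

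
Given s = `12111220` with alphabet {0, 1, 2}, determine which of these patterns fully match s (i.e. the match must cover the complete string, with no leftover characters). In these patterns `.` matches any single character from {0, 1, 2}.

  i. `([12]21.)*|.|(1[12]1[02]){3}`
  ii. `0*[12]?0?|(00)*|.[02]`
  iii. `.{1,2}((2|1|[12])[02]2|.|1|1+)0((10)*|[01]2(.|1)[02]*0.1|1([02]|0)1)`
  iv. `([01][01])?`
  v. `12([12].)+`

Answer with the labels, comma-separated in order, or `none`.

i → no match
ii → no match
iii → no match
iv → no match
v → match

v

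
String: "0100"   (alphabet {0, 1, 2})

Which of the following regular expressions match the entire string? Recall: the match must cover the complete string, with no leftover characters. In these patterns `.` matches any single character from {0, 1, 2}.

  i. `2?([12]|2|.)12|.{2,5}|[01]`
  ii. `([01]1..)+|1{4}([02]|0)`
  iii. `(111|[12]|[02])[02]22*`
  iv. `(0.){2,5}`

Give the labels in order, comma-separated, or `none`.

i, ii, iv

i → match
ii → match
iii → no match
iv → match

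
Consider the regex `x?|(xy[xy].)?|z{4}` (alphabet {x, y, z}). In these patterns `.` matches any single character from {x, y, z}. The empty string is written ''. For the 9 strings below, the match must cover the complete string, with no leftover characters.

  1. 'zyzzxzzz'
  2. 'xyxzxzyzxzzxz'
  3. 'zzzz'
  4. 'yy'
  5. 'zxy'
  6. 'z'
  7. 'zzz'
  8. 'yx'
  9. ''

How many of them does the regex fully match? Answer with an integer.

1 → no match
2 → no match
3 → match
4 → no match
5 → no match
6 → no match
7 → no match
8 → no match
9 → match
Total matched: 2

2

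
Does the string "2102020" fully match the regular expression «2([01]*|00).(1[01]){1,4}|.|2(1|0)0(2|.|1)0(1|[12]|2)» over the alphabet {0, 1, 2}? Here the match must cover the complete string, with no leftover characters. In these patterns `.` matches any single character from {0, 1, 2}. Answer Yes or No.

No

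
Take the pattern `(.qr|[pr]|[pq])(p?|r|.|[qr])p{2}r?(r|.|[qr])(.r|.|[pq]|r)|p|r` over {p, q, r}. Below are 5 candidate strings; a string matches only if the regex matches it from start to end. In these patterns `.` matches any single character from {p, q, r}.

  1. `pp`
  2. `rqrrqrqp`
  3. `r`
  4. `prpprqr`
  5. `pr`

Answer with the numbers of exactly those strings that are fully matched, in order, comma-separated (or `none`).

3, 4

1 → no match
2 → no match
3 → match
4 → match
5 → no match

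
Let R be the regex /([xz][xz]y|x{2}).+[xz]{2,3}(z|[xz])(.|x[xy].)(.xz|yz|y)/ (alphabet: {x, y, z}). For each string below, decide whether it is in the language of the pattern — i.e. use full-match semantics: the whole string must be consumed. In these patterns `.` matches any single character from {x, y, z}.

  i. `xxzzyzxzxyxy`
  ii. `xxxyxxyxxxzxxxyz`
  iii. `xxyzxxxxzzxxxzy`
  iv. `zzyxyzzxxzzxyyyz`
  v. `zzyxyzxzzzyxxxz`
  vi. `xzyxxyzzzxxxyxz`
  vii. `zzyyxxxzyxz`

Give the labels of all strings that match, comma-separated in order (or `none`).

i → match
ii → match
iii → match
iv → match
v → no match
vi → match
vii → match

i, ii, iii, iv, vi, vii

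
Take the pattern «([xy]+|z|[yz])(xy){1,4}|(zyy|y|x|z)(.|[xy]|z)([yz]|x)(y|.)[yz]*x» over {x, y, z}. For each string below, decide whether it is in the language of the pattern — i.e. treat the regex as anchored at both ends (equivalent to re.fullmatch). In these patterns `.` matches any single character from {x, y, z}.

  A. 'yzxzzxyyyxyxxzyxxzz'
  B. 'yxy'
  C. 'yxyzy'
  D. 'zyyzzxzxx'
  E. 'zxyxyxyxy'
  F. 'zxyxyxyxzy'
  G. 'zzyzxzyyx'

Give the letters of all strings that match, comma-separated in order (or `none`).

A → no match
B → match
C → no match
D → no match
E → match
F → no match
G → no match

B, E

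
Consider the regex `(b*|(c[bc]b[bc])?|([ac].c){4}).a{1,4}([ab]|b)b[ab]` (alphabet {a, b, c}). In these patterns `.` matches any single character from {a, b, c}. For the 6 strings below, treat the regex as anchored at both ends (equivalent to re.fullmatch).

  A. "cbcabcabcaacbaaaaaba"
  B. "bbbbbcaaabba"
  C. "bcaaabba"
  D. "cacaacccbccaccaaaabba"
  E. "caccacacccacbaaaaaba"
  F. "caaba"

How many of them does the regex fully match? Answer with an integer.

5

A → match
B. "bbbbbcaaabba" → match
C. "bcaaabba" → match
D → no match
E → match
F. "caaba" → match
Total matched: 5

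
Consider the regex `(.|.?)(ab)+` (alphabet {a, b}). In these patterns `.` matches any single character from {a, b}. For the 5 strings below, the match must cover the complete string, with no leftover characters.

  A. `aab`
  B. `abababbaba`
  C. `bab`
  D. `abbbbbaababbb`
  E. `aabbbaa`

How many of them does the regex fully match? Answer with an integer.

A → match
B → no match — must end with `ab`
C → match
D → no match — must end with `ab`
E → no match — must end with `ab`
Total matched: 2

2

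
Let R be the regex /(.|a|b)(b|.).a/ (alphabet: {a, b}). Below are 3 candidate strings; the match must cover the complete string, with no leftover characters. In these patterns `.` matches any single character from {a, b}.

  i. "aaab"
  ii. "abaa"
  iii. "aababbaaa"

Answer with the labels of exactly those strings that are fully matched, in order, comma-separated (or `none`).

ii

i. "aaab" → no match — must end with "a"
ii. "abaa" → match
iii. "aababbaaa" → no match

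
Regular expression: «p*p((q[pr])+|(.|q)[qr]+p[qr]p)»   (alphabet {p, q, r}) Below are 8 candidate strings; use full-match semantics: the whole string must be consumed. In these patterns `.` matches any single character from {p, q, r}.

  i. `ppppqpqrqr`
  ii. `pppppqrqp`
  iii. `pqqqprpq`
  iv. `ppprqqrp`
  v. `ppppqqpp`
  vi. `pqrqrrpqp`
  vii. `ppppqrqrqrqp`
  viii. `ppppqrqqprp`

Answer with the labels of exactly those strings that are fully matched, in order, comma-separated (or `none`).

i, ii, vi, vii, viii

i → match
ii → match
iii → no match
iv → no match
v → no match
vi → match
vii → match
viii → match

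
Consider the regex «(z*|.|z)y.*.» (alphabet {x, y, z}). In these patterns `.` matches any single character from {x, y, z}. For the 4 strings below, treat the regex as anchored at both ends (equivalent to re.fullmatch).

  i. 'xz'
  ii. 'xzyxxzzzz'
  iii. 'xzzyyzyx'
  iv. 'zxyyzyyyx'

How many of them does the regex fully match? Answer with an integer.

i → no match
ii → no match
iii → no match
iv → no match
Total matched: 0

0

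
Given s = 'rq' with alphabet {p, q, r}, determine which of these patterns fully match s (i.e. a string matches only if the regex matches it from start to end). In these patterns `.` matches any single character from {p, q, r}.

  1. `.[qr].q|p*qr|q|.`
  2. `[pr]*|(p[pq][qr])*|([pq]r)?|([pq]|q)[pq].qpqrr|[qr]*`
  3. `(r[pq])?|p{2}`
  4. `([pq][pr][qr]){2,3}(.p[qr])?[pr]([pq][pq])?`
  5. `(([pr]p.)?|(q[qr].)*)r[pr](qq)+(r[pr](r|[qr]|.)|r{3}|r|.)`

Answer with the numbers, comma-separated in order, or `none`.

1 → no match
2 → match
3 → match
4 → no match
5 → no match

2, 3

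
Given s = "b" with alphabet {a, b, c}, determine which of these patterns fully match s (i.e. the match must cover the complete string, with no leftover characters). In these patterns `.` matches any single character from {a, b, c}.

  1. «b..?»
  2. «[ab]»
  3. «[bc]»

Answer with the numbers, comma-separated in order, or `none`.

2, 3

1 → no match
2 → match
3 → match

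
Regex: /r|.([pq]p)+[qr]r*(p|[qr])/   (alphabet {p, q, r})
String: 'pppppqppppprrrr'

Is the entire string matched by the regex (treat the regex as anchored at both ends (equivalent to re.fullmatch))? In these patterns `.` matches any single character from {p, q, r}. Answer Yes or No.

Yes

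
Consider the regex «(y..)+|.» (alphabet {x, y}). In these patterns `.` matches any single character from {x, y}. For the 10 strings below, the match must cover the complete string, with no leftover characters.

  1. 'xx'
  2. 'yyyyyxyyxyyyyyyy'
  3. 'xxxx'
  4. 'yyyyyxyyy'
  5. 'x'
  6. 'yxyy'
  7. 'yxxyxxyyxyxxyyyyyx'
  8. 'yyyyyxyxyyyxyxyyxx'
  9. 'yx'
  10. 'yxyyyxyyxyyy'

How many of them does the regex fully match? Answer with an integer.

1 → no match
2 → no match
3 → no match
4 → match
5 → match
6 → no match
7 → match
8 → match
9 → no match
10 → match
Total matched: 5

5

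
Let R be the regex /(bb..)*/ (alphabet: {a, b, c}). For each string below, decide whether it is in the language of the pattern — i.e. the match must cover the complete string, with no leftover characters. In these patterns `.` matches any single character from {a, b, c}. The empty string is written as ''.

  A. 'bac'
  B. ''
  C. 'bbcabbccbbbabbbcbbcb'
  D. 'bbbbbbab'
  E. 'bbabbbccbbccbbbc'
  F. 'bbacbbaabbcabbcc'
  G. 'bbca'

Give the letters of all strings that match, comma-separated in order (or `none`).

B, C, D, E, F, G

A → no match
B → match
C → match
D → match
E → match
F → match
G → match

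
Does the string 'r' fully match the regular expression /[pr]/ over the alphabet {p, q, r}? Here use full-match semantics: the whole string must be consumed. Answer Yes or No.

Yes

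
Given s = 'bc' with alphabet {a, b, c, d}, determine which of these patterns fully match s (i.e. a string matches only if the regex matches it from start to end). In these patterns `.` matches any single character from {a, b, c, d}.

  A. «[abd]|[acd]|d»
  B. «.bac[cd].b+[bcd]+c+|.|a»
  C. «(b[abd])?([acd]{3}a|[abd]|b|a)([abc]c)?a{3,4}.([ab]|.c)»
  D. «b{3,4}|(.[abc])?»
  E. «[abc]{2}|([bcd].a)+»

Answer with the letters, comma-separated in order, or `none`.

D, E

A → no match
B → no match
C → no match
D → match
E → match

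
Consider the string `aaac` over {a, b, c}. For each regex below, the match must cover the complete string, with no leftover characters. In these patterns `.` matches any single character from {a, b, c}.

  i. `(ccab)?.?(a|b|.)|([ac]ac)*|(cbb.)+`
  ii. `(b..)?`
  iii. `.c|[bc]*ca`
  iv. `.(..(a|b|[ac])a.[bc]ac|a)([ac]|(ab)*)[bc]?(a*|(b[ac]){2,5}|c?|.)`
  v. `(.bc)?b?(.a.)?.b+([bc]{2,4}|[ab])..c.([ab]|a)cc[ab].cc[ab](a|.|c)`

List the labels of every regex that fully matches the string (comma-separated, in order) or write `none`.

i → no match
ii → no match
iii → no match
iv → match
v → no match

iv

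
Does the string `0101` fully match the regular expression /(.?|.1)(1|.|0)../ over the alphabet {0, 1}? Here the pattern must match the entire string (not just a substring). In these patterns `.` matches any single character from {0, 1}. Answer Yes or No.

Yes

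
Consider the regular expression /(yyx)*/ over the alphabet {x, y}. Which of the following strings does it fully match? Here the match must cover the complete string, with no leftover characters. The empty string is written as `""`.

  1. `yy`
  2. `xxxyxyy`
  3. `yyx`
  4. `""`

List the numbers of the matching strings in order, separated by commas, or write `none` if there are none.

1 → no match
2 → no match
3 → match
4 → match

3, 4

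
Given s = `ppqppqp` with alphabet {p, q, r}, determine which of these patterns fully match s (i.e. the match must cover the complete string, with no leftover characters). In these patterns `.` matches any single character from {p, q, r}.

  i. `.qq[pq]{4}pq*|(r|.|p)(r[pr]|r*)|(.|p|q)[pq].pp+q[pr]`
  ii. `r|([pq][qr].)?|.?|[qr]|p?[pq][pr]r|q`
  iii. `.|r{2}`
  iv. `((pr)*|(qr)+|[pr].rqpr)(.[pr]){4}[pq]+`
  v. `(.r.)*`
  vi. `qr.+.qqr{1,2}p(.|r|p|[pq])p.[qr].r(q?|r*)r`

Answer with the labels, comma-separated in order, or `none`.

i

i → match
ii → no match
iii → no match
iv → no match
v → no match
vi → no match — must start with `qr`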